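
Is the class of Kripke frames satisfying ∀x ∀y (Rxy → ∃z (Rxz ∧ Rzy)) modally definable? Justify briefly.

The condition is density. A defining modal formula is □□p → □p.

Yes, by □□p → □p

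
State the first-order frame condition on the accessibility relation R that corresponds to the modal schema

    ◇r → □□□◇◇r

This is a Sahlqvist (Geach-type) schema ◇^1□^0r → □^3◇^2r.
Minimal-valuation argument: fix x; take any y with xR^1y and any z with xR^3z. Set V(r) to the set of worlds R-reachable from y in exactly 0 steps. Then □^0r holds at y, so the antecedent holds at x; validity forces ◇^2r at z, giving a w with zR^2w and yR^0w.
First-order correspondent: ∀x ∀y ∀z ((xRy ∧ xR³z) → ∃w (y = w ∧ zR²w)).

∀x ∀y ∀z ((xRy ∧ xR³z) → ∃w (y = w ∧ zR²w))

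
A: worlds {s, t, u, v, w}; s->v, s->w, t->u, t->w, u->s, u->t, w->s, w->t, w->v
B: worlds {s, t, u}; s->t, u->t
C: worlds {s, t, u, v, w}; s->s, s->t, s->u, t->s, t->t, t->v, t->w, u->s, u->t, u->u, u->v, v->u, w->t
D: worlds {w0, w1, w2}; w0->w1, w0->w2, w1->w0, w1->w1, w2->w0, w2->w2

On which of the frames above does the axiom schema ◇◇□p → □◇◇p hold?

Frame correspondent (Sahlqvist): ∀x ∀y ∀z ((xR²y ∧ xRz) → ∃w (yRw ∧ zR²w)) — i.e. a generalized confluence (Geach) condition.
A: fails — sR²s, sRv but no w* with sRw* and vR²w*.
B: ✓.
C: fails — tR²v, tRw but no w* with vRw* and wR²w*.
D: ✓.
Valid on: B, D.

B, D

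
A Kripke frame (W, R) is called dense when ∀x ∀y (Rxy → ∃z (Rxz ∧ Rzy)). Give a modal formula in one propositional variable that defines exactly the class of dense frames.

This is density; the standard corresponding axiom is C4: □□ψ → □ψ.
Suppose □□ψ→□ψ is valid. Take Rxy and set V(ψ)={w : xR²w}. Then □□ψ at x, so □ψ at x, so ψ at y, i.e. ∃z(Rxz∧Rzy).

□□ψ → □ψ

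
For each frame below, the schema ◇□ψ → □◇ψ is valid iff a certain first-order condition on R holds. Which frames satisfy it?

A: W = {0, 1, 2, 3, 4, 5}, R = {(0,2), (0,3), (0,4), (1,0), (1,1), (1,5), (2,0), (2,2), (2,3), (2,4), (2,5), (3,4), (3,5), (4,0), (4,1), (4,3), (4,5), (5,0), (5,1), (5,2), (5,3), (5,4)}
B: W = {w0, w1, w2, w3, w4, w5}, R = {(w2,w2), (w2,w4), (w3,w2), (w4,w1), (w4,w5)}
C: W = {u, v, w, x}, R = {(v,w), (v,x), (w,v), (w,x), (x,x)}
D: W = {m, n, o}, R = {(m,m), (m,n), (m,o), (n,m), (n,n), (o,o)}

The schema corresponds to convergence: ∀x ∀y ∀z (Rxy ∧ Rxz → ∃w (Ryw ∧ Rzw)).
A: fails — R10 and R11 but 0 and 1 have no common successor.
B: fails — Rw2w4 and Rw2w2 but w4 and w2 have no common successor.
C: ✓.
D: fails — Rmo and Rmn but o and n have no common successor.
Valid on: C.

C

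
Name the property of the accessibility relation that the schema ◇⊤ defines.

◇⊤ holds at w iff w has a successor, so frame-validity of ◇⊤ is exactly seriality. Equivalently via □q → ◇q:
Suppose □q→◇q is valid. At any x set V(q)=W. Then □q at x, so ◇q at x, so x has a successor.
Conversely, any frame satisfying ∀x ∃y Rxy validates the schema.
Frame condition: ∀x ∃y Rxy.

seriality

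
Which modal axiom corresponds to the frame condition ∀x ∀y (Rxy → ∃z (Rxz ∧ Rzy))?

A defining formula is □□r → □r (the C4 axiom).

□□r → □r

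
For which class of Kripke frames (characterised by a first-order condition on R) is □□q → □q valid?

This schema is the C4 axiom.
It corresponds to density: ∀x ∀y (Rxy → ∃z (Rxz ∧ Rzy)).

density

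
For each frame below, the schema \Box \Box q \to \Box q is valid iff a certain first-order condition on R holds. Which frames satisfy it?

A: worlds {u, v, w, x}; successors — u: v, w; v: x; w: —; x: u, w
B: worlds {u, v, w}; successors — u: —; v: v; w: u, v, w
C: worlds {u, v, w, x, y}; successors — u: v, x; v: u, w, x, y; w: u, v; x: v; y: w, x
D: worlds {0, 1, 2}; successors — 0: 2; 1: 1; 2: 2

The schema corresponds to density: \forall x \forall y (Rxy \to \exists z (Rxz \wedge Rzy)).
A: fails — Ruv but no z with Ruz and Rzv.
B: satisfies the condition.
C: fails — Ryx but no z with Ryz and Rzx.
D: satisfies the condition.

B, D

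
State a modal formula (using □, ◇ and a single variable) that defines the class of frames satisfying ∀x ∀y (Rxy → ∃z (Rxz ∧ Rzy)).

This is density; the standard corresponding axiom is C4: □□r → □r.
Suppose □□r→□r is valid. Take Rxy and set V(r)={w : xR²w}. Then □□r at x, so □r at x, so r at y, i.e. ∃z(Rxz∧Rzy).

□□r → □r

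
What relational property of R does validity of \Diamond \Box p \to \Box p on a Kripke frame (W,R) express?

This is frame-equivalent to ◇p → □◇p (substitute ¬p for p and contrapose).
Suppose ◇p→□◇p is valid. Take Rxy, Rxz and set V(p)={y}. Then ◇p at x, so □◇p at x, so ◇p at z, so some w with Rzw has p; w=y, i.e. Rzy. By symmetry of the argument, Ryz.
Conversely, any frame satisfying \forall x \forall y \forall z (Rxy \wedge Rxz \to Ryz) validates the schema.
Frame condition: \forall x \forall y \forall z (Rxy \wedge Rxz \to Ryz).

the Euclidean property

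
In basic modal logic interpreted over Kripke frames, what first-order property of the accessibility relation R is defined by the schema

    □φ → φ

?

reflexivity

Suppose □φ→φ is valid. At any x set V(φ)={w : Rxw}. Then □φ holds at x, so φ holds at x, i.e. Rxx.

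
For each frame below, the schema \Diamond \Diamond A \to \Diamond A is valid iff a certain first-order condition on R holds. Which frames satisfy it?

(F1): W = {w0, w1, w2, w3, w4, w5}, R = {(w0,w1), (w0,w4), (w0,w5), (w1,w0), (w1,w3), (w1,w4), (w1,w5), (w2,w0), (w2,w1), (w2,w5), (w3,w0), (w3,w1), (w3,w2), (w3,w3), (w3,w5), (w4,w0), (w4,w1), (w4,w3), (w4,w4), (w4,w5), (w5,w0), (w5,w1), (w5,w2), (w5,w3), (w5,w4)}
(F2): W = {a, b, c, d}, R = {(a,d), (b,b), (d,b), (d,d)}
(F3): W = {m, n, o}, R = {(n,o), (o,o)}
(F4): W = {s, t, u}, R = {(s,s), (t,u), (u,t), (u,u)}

This is the axiom for transitivity; its first-order frame correspondent is \forall x \forall y \forall z (Rxy \wedge Ryz \to Rxz).
(F1): fails — Rw3w1 and Rw1w4 but not Rw3w4.
(F2): fails — Rad and Rdb but not Rab.
(F3): condition met.
(F4): fails — Rtu and Rut but not Rtt.

(F3)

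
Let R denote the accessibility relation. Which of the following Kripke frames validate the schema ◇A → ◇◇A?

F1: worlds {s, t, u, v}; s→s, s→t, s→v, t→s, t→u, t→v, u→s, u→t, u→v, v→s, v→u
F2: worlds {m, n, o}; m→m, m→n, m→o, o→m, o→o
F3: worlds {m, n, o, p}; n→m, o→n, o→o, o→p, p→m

Frame correspondent (Sahlqvist): ∀x ∀y (xRy → ∃w (y = w ∧ xR²w)) — i.e. a generalized confluence (Geach) condition.
F1: fails — vRu but no w with u=w and vR²w.
F2: ✓.
F3: fails — nRm but no w with m=w and nR²w.

F2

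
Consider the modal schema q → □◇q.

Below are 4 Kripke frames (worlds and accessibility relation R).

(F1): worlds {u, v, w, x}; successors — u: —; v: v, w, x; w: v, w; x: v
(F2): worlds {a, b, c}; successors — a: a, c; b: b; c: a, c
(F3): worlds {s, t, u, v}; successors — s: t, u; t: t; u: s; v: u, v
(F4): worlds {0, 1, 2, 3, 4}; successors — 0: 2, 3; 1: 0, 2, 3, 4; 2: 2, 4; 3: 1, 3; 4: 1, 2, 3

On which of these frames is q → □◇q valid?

Frame correspondent (Sahlqvist): ∀x ∀y (Rxy → Ryx) — i.e. symmetry.
(F1): holds.
(F2): holds.
(F3): fails — Rvu but not Ruv.
(F4): fails — R10 but not R01.

(F1), (F2)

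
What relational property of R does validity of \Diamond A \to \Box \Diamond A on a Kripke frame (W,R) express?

the Euclidean property: \forall x \forall y \forall z (Rxy \wedge Rxz \to Ryz)

Suppose ◇A→□◇A is valid. Take Rxy, Rxz and set V(A)={y}. Then ◇A at x, so □◇A at x, so ◇A at z, so some w with Rzw has A; w=y, i.e. Rzy. By symmetry of the argument, Ryz.
The converse is a direct semantic check.
So the correspondent is the Euclidean property.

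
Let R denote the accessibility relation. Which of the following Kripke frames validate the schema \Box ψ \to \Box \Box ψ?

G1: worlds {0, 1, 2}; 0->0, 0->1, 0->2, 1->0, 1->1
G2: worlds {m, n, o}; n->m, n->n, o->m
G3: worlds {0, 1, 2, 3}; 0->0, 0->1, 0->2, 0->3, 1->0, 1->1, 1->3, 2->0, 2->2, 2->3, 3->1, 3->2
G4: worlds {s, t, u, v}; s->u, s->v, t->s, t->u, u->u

G2

The schema corresponds to transitivity: \forall x \forall y \forall z (Rxy \wedge Ryz \to Rxz).
G1: fails — R10 and R02 but not R12.
G2: satisfies the condition.
G3: fails — R10 and R02 but not R12.
G4: fails — Rts and Rsv but not Rtv.
Valid on: G2.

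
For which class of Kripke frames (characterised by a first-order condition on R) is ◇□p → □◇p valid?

Suppose ◇□p→□◇p is valid. Take Rxy, Rxz and set V(p)={w : Ryw}. Then □p at y so ◇□p at x, so □◇p at x, so ◇p at z, giving w with Rzw and Ryw.
The converse is a direct semantic check.
Frame condition: ∀x ∀y ∀z (Rxy ∧ Rxz → ∃w (Ryw ∧ Rzw)).

convergence: ∀x ∀y ∀z (Rxy ∧ Rxz → ∃w (Ryw ∧ Rzw))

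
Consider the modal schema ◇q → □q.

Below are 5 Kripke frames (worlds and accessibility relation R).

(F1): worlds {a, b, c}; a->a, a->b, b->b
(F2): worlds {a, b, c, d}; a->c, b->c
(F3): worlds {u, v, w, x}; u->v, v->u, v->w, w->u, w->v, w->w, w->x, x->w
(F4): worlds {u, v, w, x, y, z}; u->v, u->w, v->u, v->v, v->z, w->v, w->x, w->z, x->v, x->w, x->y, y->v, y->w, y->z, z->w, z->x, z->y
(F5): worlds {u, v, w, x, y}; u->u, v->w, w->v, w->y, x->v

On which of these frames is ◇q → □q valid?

Frame correspondent (Sahlqvist): ∀x ∀y ∀z (Rxy ∧ Rxz → y = z) — i.e. partial functionality.
(F1): fails — a sees both a and b.
(F2): holds.
(F3): fails — v sees both u and w.
(F4): fails — u sees both v and w.
(F5): fails — w sees both v and y.

(F2)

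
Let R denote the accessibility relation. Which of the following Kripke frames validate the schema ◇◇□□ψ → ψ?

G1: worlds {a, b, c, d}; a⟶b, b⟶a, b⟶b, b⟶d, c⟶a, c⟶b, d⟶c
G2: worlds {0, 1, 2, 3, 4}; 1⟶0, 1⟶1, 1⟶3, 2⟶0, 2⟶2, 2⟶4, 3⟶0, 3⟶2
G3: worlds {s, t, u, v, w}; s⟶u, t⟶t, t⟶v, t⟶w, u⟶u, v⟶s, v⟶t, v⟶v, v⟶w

none

Frame correspondent (Sahlqvist): ∀x ∀y (xR²y → ∃w (yR²w ∧ x = w)) — i.e. a generalized confluence (Geach) condition.
G1: fails — cR²a but no w with aR²w and c=w.
G2: fails — 1R²0 but no w with 0R²w and 1=w.
G3: fails — sR²u but no w* with uR²w* and s=w*.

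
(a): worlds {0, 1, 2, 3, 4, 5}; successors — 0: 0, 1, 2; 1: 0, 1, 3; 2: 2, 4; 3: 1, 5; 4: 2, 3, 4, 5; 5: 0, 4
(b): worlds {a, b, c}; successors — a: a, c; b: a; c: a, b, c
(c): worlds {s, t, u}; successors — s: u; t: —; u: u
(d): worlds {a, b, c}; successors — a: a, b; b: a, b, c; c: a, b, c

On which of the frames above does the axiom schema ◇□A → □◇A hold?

(b), (c), (d)

This is the axiom for convergence; its first-order frame correspondent is ∀x ∀y ∀z (Rxy ∧ Rxz → ∃w (Ryw ∧ Rzw)).
(a): fails — R02 and R01 but 2 and 1 have no common successor.
(b): holds.
(c): holds.
(d): holds.
Valid on: (b), (c), (d).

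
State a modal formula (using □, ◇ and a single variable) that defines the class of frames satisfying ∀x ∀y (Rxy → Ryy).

This is shift-reflexivity; the standard corresponding axiom is T□: □(□p → p).
Suppose □(□p→p) is valid. Take Rxy and set V(p)={w : Ryw}. Then at y, □p holds; since □(□p→p) at x, □p→p at y, so p at y, i.e. Ryy.

□(□p → p)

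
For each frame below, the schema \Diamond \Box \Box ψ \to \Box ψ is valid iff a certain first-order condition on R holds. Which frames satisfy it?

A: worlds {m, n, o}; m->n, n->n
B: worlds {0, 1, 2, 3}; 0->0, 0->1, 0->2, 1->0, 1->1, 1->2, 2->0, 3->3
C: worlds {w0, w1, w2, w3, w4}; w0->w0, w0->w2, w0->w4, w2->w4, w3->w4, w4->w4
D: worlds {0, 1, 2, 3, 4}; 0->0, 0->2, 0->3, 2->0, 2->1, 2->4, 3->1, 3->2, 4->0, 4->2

A, B

The schema corresponds to a generalized confluence (Geach) condition: \forall x \forall y \forall z ((xRy \wedge xRz) \to \exists w (y R^2 w \wedge z = w)).
A: condition met.
B: condition met.
C: fails — w0Rw2, w0Rw0 but no w with w2R²w and w0=w.
D: fails — 0R3, 0R2 but no w with 3R²w and 2=w.
Valid on: A, B.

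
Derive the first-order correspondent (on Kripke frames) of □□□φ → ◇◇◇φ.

∀x ∃w (xR³w ∧ xR³w)

This is a Sahlqvist (Geach-type) schema ◇^0□^3φ → □^0◇^3φ.
Minimal-valuation argument: fix x; take any y with xR^0y and any z with xR^0z. Set V(φ) to the set of worlds R-reachable from y in exactly 3 steps. Then □^3φ holds at y, so the antecedent holds at x; validity forces ◇^3φ at z, giving a w with zR^3w and yR^3w.
First-order correspondent: ∀x ∃w (xR³w ∧ xR³w).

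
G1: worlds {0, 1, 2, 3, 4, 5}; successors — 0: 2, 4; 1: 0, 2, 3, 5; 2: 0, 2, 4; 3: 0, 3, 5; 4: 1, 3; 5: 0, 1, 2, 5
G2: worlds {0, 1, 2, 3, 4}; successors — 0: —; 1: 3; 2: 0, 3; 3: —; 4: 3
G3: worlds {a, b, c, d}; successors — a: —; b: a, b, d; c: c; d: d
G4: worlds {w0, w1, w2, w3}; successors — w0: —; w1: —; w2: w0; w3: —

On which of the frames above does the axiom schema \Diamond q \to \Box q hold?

Frame correspondent (Sahlqvist): \forall x \forall y \forall z (Rxy \wedge Rxz \to y = z) — i.e. partial functionality.
G1: fails — 0 sees both 2 and 4.
G2: fails — 2 sees both 0 and 3.
G3: fails — b sees both a and b.
G4: condition met.

G4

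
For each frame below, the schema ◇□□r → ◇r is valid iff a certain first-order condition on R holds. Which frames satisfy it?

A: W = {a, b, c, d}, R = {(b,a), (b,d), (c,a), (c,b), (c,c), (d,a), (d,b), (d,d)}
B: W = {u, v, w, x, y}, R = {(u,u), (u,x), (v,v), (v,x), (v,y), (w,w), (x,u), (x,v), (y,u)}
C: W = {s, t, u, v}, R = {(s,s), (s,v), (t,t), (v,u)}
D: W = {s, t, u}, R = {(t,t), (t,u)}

B

The schema corresponds to a generalized confluence (Geach) condition: ∀x ∀y (xRy → ∃w (yR²w ∧ xRw)).
A: fails — bRa but no w with aR²w and bRw.
B: holds.
C: fails — sRv but no w with vR²w and sRw.
D: fails — tRu but no w with uR²w and tRw.
Valid on: B.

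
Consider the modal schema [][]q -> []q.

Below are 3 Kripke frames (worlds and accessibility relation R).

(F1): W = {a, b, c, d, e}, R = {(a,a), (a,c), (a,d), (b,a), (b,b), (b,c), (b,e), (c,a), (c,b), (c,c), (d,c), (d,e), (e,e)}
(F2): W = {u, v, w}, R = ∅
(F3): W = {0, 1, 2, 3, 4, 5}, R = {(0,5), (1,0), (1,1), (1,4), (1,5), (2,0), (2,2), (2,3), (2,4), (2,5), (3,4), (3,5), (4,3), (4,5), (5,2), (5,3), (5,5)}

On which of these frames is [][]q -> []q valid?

(F1), (F2)

Frame correspondent (Sahlqvist): forall x forall y (Rxy -> exists z (Rxz & Rzy)) — i.e. density.
(F1): ✓.
(F2): ✓.
(F3): fails — R34 but no z with R3z and Rz4.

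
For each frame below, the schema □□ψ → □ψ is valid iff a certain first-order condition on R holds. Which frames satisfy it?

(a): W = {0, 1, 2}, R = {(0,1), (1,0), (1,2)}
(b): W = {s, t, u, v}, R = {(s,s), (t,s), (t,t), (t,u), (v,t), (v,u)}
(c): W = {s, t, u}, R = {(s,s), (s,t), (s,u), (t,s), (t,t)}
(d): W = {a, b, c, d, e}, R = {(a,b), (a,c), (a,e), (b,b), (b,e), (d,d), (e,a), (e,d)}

This is the axiom for density; its first-order frame correspondent is ∀x ∀y (Rxy → ∃z (Rxz ∧ Rzy)).
(a): fails — R12 but no z with R1z and Rz2.
(b): holds.
(c): holds.
(d): fails — Rea but no z with Rez and Rza.
Valid on: (b), (c).

(b), (c)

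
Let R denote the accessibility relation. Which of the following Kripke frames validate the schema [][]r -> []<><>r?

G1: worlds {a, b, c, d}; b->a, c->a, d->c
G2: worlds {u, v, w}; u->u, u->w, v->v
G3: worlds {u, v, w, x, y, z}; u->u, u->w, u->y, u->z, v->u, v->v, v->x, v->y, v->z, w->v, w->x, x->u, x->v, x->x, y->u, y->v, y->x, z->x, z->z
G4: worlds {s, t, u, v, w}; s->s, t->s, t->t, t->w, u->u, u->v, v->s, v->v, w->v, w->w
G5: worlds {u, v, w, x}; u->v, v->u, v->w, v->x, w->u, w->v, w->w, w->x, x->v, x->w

G3, G4, G5

Frame correspondent (Sahlqvist): forall x forall z (xRz -> exists w (x R^2 w & z R^2 w)) — i.e. a generalized confluence (Geach) condition.
G1: fails — bRa but no w with bR²w and aR²w.
G2: fails — uRw but no t with uR²t and wR²t.
G3: satisfies the condition.
G4: satisfies the condition.
G5: satisfies the condition.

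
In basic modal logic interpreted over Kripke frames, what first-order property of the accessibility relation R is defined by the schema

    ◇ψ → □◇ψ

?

the Euclidean property

Suppose ◇ψ→□◇ψ is valid. Take Rxy, Rxz and set V(ψ)={y}. Then ◇ψ at x, so □◇ψ at x, so ◇ψ at z, so some w with Rzw has ψ; w=y, i.e. Rzy. By symmetry of the argument, Ryz.
Conversely, any frame satisfying ∀x ∀y ∀z (Rxy ∧ Rxz → Ryz) validates the schema.
Frame condition: ∀x ∀y ∀z (Rxy ∧ Rxz → Ryz).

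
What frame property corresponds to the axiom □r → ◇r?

seriality: ∀x ∃y Rxy

Suppose □r→◇r is valid. At any x set V(r)=W. Then □r at x, so ◇r at x, so x has a successor.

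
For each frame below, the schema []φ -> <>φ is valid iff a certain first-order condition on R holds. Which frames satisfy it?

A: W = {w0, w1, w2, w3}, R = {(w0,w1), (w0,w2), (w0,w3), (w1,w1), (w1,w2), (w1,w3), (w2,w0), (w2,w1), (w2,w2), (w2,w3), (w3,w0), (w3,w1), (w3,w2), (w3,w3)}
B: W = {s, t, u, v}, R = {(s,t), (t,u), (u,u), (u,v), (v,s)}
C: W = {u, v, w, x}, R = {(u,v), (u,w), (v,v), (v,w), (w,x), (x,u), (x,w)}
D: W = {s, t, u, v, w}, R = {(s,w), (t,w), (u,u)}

The schema corresponds to seriality: forall x exists y Rxy.
A: holds.
B: holds.
C: holds.
D: fails — world v has no successor.

A, B, C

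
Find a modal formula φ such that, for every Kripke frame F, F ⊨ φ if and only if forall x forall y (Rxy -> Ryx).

The condition is symmetry. The B schema p → □◇p defines it.

p → □◇p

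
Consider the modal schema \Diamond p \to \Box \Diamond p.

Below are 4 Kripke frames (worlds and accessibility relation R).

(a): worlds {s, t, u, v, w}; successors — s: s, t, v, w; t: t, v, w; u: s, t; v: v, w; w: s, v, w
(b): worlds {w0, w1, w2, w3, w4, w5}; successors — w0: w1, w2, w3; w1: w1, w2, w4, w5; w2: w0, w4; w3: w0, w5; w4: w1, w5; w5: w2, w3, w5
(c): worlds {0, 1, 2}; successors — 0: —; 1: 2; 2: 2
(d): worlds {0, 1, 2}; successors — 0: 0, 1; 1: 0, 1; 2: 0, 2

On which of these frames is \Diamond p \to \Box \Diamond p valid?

(c)

The schema corresponds to the Euclidean property: \forall x \forall y \forall z (Rxy \wedge Rxz \to Ryz).
(a): fails — Rsv and Rss but not Rvs.
(b): fails — Rw0w1 and Rw0w3 but not Rw1w3.
(c): holds.
(d): fails — R20 and R22 but not R02.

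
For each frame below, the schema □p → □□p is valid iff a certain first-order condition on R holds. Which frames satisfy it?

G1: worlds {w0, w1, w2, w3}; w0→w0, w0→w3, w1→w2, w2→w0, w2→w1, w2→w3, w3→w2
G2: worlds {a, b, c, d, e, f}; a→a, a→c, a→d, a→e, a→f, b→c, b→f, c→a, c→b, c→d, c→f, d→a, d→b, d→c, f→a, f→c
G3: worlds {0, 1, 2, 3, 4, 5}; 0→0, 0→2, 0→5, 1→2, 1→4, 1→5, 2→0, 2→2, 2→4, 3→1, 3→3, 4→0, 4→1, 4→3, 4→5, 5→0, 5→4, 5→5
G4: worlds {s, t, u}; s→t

Frame correspondent (Sahlqvist): ∀x ∀y ∀z (Rxy ∧ Ryz → Rxz) — i.e. transitivity.
G1: fails — Rw1w2 and Rw2w0 but not Rw1w0.
G2: fails — Rbc and Rcd but not Rbd.
G3: fails — R02 and R24 but not R04.
G4: condition met.

G4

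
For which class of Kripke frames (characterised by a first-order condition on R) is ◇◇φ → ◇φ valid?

This is a form of the 4 axiom.
Its frame correspondent is transitivity — ∀x ∀y ∀z (Rxy ∧ Ryz → Rxz).

transitivity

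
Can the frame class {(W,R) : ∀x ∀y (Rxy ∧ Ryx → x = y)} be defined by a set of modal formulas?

No

Modal frame validity is preserved under surjective bounded morphisms.
The 6-cycle (worlds s,t,u,v,w,x with s→t→u→v→w→x→s) is antisymmetric. Sending even-indexed worlds to s and odd-indexed worlds to t is a surjective bounded morphism onto the two-world frame with s↔t, which is not antisymmetric.
So no modal formula (or set of formulas) defines exactly the antisymmetric frames.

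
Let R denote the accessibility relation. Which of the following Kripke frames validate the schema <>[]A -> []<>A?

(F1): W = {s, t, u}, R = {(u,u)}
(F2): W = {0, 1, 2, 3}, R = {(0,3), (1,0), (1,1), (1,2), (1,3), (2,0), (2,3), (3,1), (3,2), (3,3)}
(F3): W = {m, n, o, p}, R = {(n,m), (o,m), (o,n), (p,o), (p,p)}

Frame correspondent (Sahlqvist): forall x forall y forall z (Rxy & Rxz -> exists w (Ryw & Rzw)) — i.e. convergence.
(F1): holds.
(F2): holds.
(F3): fails — Rnm and Rnm but m and m have no common successor.

(F1), (F2)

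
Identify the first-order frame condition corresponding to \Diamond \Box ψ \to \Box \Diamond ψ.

Suppose ◇□ψ→□◇ψ is valid. Take Rxy, Rxz and set V(ψ)={w : Ryw}. Then □ψ at y so ◇□ψ at x, so □◇ψ at x, so ◇ψ at z, giving w with Rzw and Ryw.
Conversely, on a frame with convergence the schema holds at every world under every valuation.
Frame condition: \forall x \forall y \forall z (Rxy \wedge Rxz \to \exists w (Ryw \wedge Rzw)).

Convergence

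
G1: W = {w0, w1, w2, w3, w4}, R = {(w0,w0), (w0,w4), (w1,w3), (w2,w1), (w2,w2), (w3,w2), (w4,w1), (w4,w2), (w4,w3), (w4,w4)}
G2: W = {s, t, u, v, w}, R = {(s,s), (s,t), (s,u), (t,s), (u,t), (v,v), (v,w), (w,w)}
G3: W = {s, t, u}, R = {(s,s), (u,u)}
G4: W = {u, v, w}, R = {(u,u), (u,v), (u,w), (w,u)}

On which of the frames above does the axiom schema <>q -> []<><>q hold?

Frame correspondent (Sahlqvist): forall x forall y forall z ((xRy & xRz) -> exists w (y = w & z R^2 w)) — i.e. a generalized confluence (Geach) condition.
G1: fails — w0Rw0, w0Rw4 but no w with w0=w and w4R²w.
G2: fails — sRt, sRu but no w* with t=w* and uR²w*.
G3: condition met.
G4: fails — uRu, uRv but no t with u=t and vR²t.

G3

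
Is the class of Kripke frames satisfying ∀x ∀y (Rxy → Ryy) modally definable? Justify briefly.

This is a Sahlqvist condition; the T□ axiom □(□p → p) defines it.

Yes — defined by □(□p → p)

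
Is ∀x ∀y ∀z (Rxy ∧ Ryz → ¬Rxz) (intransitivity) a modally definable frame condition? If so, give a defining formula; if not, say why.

Modal frame validity is preserved under surjective bounded morphisms.
The 3-cycle (worlds 0,1,2 with 0→1→2→0) is intransitive. Mapping every world to a single reflexive point • is a surjective bounded morphism; the reflexive point is not intransitive (R••∧R•• but R••).
So the class is not modally definable.

No — not modally definable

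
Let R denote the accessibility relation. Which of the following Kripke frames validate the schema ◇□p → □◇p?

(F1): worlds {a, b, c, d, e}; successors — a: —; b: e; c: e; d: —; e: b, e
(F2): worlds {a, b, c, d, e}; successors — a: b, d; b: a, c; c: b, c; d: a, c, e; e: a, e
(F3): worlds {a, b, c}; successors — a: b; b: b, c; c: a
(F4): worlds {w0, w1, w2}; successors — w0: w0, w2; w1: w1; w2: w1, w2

(F1), (F4)

The schema corresponds to convergence: ∀x ∀y ∀z (Rxy ∧ Rxz → ∃w (Ryw ∧ Rzw)).
(F1): ✓.
(F2): fails — Rdc and Rde but c and e have no common successor.
(F3): fails — Rbc and Rbb but c and b have no common successor.
(F4): ✓.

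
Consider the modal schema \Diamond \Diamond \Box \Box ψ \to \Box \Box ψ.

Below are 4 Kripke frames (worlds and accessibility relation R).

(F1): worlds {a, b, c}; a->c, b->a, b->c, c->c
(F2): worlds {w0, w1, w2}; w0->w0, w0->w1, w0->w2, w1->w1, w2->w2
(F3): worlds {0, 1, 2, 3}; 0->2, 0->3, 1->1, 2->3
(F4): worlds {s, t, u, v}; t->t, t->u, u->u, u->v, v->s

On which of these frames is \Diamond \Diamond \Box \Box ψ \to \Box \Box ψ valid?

Frame correspondent (Sahlqvist): \forall x \forall y \forall z ((x R^2 y \wedge x R^2 z) \to \exists w (y R^2 w \wedge z = w)) — i.e. a generalized confluence (Geach) condition.
(F1): holds.
(F2): fails — w0R²w1, w0R²w0 but no w with w1R²w and w0=w.
(F3): fails — 0R²3, 0R²3 but no w with 3R²w and 3=w.
(F4): fails — tR²u, tR²t but no w with uR²w and t=w.
Valid on: (F1).

(F1)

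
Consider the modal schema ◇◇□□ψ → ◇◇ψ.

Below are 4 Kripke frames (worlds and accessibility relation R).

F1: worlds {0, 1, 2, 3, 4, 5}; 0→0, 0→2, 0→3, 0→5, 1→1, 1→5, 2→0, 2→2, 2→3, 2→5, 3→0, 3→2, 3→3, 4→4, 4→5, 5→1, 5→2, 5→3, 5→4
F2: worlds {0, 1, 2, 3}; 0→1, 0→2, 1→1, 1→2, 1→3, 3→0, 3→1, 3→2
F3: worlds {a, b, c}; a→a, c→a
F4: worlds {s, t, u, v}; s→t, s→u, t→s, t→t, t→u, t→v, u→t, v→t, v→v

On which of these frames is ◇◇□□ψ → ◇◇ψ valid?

This is the axiom for a generalized confluence (Geach) condition; its first-order frame correspondent is ∀x ∀y (xR²y → ∃w (yR²w ∧ xR²w)).
F1: condition met.
F2: fails — 0R²2 but no w with 2R²w and 0R²w.
F3: condition met.
F4: condition met.

F1, F3, F4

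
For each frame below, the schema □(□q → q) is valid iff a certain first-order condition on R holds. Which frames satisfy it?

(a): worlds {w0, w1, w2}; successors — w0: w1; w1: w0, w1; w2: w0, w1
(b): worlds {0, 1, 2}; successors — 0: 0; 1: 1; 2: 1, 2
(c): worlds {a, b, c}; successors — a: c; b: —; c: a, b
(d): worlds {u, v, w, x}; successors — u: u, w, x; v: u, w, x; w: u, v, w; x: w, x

Frame correspondent (Sahlqvist): ∀x ∀y (Rxy → Ryy) — i.e. shift-reflexivity.
(a): fails — Rw1w0 but not Rw0w0.
(b): condition met.
(c): fails — Rac but not Rcc.
(d): fails — Rwv but not Rvv.

(b)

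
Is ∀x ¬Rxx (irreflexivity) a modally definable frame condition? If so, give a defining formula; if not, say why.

No

Any modally definable frame class is closed under surjective bounded morphisms.
The 2-cycle (worlds a,b with a→b→a) is irreflexive, and the map sending every world to a single reflexive point • is a surjective bounded morphism (forth: every edge maps to (•,•); back: every world has a successor). So any modal formula valid on the 2-cycle is also valid on the reflexive point, which is not irreflexive.
So no modal formula (or set of formulas) defines exactly the irreflexive frames.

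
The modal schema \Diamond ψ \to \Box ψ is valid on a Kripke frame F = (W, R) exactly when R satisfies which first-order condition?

partial functionality: \forall x \forall y \forall z (Rxy \wedge Rxz \to y = z)

Suppose ◇ψ→□ψ is valid. Take Rxy, Rxz and set V(ψ)={y}. Then ◇ψ at x, so □ψ at x, so ψ at z, i.e. z=y.
The converse is a direct semantic check.
Frame condition: \forall x \forall y \forall z (Rxy \wedge Rxz \to y = z).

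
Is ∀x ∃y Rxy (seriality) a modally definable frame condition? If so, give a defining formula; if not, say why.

Yes — defined by □q → ◇q

This is a Sahlqvist condition; the D axiom □q → ◇q defines it.
Suppose □q→◇q is valid. At any x set V(q)=W. Then □q at x, so ◇q at x, so x has a successor.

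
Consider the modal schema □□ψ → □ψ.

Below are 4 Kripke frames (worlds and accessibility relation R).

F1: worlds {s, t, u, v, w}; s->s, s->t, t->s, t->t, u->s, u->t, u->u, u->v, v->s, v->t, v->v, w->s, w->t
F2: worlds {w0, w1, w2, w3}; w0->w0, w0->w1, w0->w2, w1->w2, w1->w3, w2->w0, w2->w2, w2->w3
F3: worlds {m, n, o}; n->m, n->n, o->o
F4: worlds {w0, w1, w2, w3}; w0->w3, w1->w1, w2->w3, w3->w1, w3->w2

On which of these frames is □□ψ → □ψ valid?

Frame correspondent (Sahlqvist): ∀x ∀y (Rxy → ∃z (Rxz ∧ Rzy)) — i.e. density.
F1: condition met.
F2: condition met.
F3: condition met.
F4: fails — Rw3w2 but no z with Rw3z and Rzw2.
Valid on: F1, F2, F3.

F1, F2, F3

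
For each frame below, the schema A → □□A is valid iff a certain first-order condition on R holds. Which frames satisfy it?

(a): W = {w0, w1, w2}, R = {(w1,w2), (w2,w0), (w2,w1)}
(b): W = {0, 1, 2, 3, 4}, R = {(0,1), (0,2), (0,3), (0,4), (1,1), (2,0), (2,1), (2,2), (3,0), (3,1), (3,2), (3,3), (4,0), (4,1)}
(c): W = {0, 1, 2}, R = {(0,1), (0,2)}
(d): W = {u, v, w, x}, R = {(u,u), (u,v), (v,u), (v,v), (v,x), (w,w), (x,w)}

(c)

The schema corresponds to a generalized confluence (Geach) condition: ∀x ∀z (xR²z → ∃w (x = w ∧ z = w)).
(a): fails — w1R²w0 but w1 ≠ w0.
(b): fails — 0R²1 but 0 ≠ 1.
(c): holds.
(d): fails — uR²v but u ≠ v.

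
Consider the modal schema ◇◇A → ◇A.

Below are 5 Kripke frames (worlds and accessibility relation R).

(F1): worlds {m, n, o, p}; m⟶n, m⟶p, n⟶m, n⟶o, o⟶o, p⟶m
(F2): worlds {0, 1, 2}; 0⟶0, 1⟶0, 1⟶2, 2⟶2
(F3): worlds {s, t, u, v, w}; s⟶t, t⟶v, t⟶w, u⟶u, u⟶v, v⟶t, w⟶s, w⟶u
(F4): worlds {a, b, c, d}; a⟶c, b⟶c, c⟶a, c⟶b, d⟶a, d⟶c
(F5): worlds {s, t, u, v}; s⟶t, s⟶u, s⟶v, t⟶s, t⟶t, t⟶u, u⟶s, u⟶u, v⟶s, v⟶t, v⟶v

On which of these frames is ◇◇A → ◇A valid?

(F2)

The schema corresponds to transitivity: ∀x ∀y ∀z (Rxy ∧ Ryz → Rxz).
(F1): fails — Rpm and Rmn but not Rpn.
(F2): condition met.
(F3): fails — Ruv and Rvt but not Rut.
(F4): fails — Rbc and Rcb but not Rbb.
(F5): fails — Rus and Rsv but not Ruv.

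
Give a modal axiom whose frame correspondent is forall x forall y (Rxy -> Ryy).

□(□q → q)

The condition is shift-reflexivity. The T□ schema □(□q → q) defines it.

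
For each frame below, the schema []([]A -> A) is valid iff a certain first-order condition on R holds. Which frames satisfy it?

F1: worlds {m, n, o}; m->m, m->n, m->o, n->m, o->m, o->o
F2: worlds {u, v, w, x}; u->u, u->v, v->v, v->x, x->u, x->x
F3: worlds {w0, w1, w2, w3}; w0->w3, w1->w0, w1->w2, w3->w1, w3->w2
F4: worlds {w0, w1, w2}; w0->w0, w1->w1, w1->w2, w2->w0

F2

Frame correspondent (Sahlqvist): forall x forall y (Rxy -> Ryy) — i.e. shift-reflexivity.
F1: fails — Rmn but not Rnn.
F2: condition met.
F3: fails — Rw1w2 but not Rw2w2.
F4: fails — Rw1w2 but not Rw2w2.
Valid on: F2.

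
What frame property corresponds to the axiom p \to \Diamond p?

reflexivity: \forall x Rxx

Equivalently (dual form): □p → p.
Suppose □p→p is valid. At any x set V(p)={w : Rxw}. Then □p holds at x, so p holds at x, i.e. Rxx.
The converse is a direct semantic check.
Frame condition: \forall x Rxx.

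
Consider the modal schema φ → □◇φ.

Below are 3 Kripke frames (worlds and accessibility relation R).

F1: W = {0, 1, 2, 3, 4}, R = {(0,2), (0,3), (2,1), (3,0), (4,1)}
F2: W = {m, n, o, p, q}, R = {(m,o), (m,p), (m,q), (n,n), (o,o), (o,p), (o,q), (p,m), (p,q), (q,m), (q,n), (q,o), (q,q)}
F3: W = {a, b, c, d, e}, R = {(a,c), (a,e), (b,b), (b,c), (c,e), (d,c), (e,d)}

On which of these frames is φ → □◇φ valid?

The schema corresponds to symmetry: ∀x ∀y (Rxy → Ryx).
F1: fails — R02 but not R20.
F2: fails — Rop but not Rpo.
F3: fails — Rbc but not Rcb.

none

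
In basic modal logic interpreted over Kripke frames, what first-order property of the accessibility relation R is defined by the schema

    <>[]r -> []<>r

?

This schema is the .2 axiom.
Its frame correspondent is convergence — forall x forall y forall z (Rxy & Rxz -> exists w (Ryw & Rzw)).

convergence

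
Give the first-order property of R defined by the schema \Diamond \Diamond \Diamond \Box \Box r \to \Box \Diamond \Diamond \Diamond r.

\forall x \forall y \forall z ((x R^3 y \wedge xRz) \to \exists w (y R^2 w \wedge z R^3 w))

This is a Sahlqvist (Geach-type) schema ◇^3□^2r → □^1◇^3r.
Minimal-valuation argument: fix x; take any y with xR^3y and any z with xR^1z. Set V(r) to the set of worlds R-reachable from y in exactly 2 steps. Then □^2r holds at y, so the antecedent holds at x; validity forces ◇^3r at z, giving a w with zR^3w and yR^2w.
First-order correspondent: \forall x \forall y \forall z ((x R^3 y \wedge xRz) \to \exists w (y R^2 w \wedge z R^3 w)).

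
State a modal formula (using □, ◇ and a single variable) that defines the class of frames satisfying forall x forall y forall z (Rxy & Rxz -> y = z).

This is partial functionality; the standard corresponding axiom is CD: ◇r → □r.

◇r → □r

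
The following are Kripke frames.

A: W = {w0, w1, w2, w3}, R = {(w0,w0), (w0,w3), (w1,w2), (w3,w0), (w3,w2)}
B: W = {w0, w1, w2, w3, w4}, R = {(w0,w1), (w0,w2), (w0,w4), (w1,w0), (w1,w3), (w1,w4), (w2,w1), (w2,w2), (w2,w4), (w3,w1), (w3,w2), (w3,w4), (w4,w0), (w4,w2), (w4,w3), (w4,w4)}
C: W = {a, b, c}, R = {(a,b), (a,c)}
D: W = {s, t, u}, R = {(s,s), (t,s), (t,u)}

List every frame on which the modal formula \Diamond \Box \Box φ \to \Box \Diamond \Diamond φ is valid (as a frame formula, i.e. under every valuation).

B

The schema corresponds to a generalized confluence (Geach) condition: \forall x \forall y \forall z ((xRy \wedge xRz) \to \exists w (y R^2 w \wedge z R^2 w)).
A: fails — w1Rw2, w1Rw2 but no w with w2R²w and w2R²w.
B: condition met.
C: fails — aRb, aRb but no w with bR²w and bR²w.
D: fails — tRs, tRu but no w with sR²w and uR²w.
Valid on: B.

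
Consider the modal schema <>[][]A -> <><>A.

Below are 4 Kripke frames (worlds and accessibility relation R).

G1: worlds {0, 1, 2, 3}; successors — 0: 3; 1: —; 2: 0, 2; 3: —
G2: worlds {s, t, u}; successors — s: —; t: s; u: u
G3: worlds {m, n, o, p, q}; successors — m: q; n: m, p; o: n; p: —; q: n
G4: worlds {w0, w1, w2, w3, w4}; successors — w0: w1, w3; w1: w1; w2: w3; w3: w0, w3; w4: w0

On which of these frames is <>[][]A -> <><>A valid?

This is the axiom for a generalized confluence (Geach) condition; its first-order frame correspondent is forall x forall y (xRy -> exists w (y R^2 w & x R^2 w)).
G1: fails — 0R3 but no w with 3R²w and 0R²w.
G2: fails — tRs but no w with sR²w and tR²w.
G3: fails — mRq but no w with qR²w and mR²w.
G4: ✓.
Valid on: G4.

G4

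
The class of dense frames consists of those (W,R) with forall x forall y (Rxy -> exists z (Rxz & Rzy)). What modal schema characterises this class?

□□s → □s

A defining formula is □□s → □s (the C4 axiom).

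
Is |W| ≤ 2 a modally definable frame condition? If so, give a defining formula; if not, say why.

No — not modally definable

Any modally definable frame class is closed under disjoint unions.
Any modal formula valid on each of 3 disjoint one-world frames is valid on their disjoint union (validity is preserved under disjoint unions). Each one-world frame has |W|=1≤2, but the union has |W|=3.
So no modal formula (or set of formulas) defines exactly the |W|≤2 frames.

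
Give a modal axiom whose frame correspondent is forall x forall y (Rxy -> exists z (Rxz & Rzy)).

The condition is density. The C4 schema □□s → □s defines it.

□□s → □s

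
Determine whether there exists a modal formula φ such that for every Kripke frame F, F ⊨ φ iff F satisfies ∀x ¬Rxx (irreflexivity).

Modal frame validity is preserved under surjective bounded morphisms.
The 2-cycle (worlds w0,w1 with w0→w1→w0) is irreflexive, and the map sending every world to a single reflexive point • is a surjective bounded morphism (forth: every edge maps to (•,•); back: every world has a successor). So any modal formula valid on the 2-cycle is also valid on the reflexive point, which is not irreflexive.
Hence irreflexivity is not modally definable.

Not modally definable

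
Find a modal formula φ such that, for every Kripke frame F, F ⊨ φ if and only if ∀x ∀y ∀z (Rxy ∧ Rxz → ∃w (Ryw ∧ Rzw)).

The condition is convergence. The .2 schema ◇□q → □◇q defines it.
Suppose ◇□q→□◇q is valid. Take Rxy, Rxz and set V(q)={w : Ryw}. Then □q at y so ◇□q at x, so □◇q at x, so ◇q at z, giving w with Rzw and Ryw.

◇□q → □◇q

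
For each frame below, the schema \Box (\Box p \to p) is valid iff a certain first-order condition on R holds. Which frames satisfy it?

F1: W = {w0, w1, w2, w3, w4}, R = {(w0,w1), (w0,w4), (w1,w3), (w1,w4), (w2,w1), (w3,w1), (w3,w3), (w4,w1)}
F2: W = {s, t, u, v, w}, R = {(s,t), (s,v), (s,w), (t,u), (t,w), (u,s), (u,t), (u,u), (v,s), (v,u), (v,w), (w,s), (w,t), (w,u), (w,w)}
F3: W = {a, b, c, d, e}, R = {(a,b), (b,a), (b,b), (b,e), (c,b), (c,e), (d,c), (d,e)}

This is the axiom for shift-reflexivity; its first-order frame correspondent is \forall x \forall y (Rxy \to Ryy).
F1: fails — Rw0w4 but not Rw4w4.
F2: fails — Rwt but not Rtt.
F3: fails — Rdc but not Rcc.

none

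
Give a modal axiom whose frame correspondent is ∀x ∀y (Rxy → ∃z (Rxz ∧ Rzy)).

This is density; the standard corresponding axiom is C4: □□ψ → □ψ.
Suppose □□ψ→□ψ is valid. Take Rxy and set V(ψ)={w : xR²w}. Then □□ψ at x, so □ψ at x, so ψ at y, i.e. ∃z(Rxz∧Rzy).

□□ψ → □ψ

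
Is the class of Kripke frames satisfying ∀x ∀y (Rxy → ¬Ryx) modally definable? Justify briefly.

Not definable by any modal formula

Any modally definable frame class is closed under surjective bounded morphisms.
The 4-cycle (worlds w0,w1,w2,w3 with w0→w1→w2→w3→w0) is asymmetric. Mapping every world to a single reflexive point • is a surjective bounded morphism, and the reflexive point is not asymmetric (R•• but asymmetry requires ¬R••).
So the class is not modally definable.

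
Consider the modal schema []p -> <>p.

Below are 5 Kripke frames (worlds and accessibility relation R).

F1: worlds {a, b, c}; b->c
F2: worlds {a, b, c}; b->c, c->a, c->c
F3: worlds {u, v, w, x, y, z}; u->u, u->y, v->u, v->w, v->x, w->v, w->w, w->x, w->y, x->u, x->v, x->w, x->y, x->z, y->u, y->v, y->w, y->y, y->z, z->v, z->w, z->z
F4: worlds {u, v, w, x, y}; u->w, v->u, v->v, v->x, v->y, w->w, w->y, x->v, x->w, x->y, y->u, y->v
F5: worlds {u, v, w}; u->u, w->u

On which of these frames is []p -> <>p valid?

F3, F4

The schema corresponds to seriality: forall x exists y Rxy.
F1: fails — world a has no successor.
F2: fails — world a has no successor.
F3: ✓.
F4: ✓.
F5: fails — world v has no successor.
Valid on: F3, F4.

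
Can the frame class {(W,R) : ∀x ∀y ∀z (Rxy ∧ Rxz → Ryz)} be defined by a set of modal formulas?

The condition is the Euclidean property. A defining modal formula is ◇r → □◇r.
Suppose ◇r→□◇r is valid. Take Rxy, Rxz and set V(r)={y}. Then ◇r at x, so □◇r at x, so ◇r at z, so some w with Rzw has r; w=y, i.e. Rzy. By symmetry of the argument, Ryz.

Yes, by ◇r → □◇r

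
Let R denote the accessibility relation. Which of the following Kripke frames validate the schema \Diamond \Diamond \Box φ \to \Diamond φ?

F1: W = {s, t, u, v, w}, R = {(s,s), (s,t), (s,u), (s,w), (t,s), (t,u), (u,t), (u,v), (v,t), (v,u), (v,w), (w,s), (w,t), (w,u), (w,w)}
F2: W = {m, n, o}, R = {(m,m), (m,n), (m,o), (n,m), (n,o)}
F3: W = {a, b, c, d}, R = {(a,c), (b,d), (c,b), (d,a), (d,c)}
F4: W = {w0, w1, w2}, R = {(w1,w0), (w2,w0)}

Frame correspondent (Sahlqvist): \forall x \forall y (x R^2 y \to \exists w (yRw \wedge xRw)) — i.e. a generalized confluence (Geach) condition.
F1: fails — tR²u but no w* with uRw* and tRw*.
F2: fails — mR²o but no w with oRw and mRw.
F3: fails — aR²b but no w with bRw and aRw.
F4: holds.

F4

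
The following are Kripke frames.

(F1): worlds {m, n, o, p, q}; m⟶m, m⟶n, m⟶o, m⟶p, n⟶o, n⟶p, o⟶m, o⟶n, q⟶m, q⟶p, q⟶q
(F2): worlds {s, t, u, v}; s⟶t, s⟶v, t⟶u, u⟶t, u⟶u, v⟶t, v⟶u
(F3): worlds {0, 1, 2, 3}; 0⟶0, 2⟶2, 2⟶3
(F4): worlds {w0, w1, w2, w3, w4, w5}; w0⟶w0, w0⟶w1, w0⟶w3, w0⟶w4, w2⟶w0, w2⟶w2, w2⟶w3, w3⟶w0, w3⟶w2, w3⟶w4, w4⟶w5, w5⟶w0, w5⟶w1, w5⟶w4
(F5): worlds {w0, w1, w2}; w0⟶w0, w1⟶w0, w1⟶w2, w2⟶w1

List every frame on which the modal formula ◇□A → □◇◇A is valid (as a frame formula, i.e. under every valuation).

Frame correspondent (Sahlqvist): ∀x ∀y ∀z ((xRy ∧ xRz) → ∃w (yRw ∧ zR²w)) — i.e. a generalized confluence (Geach) condition.
(F1): fails — mRm, mRp but no w with mRw and pR²w.
(F2): satisfies the condition.
(F3): fails — 2R2, 2R3 but no w with 2Rw and 3R²w.
(F4): fails — w0Rw0, w0Rw1 but no w with w0Rw and w1R²w.
(F5): fails — w1Rw2, w1Rw0 but no w with w2Rw and w0R²w.

(F2)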